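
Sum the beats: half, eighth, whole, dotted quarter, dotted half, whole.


Solution.
Beat values:
  half = 2 beats
  eighth = 0.5 beats
  whole = 4 beats
  dotted quarter = 1.5 beats
  dotted half = 3 beats
  whole = 4 beats
Sum = 2 + 0.5 + 4 + 1.5 + 3 + 4
= 15 beats


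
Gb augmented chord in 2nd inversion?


Root position: Gb Bb D
2nd inversion: move root and 3rd up an octave
Bass note: D
Notes (bottom to top) = D Gb Bb


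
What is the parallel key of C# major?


Reasoning:
Parallel keys share the same tonic but differ in mode
C# major → parallel is C# minor
= C# minor


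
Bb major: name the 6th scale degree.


Let's work it out.
Major scale pattern: W-W-H-W-W-W-H (2-2-1-2-2-2-1 semitones)
Starting from Bb:
  Bb + 2 semitones → C
  C + 2 semitones → D
  D + 1 semitone → Eb
  Eb + 2 semitones → F
  F + 2 semitones → G
  G + 2 semitones → A
  A + 1 semitone → Bb
Scale: Bb C D Eb F G A
Degree 6 = G


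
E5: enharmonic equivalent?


Reasoning:
Enharmonic notes sound the same pitch but are spelled with different letter names
E and Fb name the same pitch class
= Fb5


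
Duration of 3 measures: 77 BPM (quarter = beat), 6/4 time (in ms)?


Reasoning:
Quarter-note beat duration = 60000 / 77 ms
Beats per measure (6/4) = 6
One measure = 6 × 60000 / 77 = 360000 / 77 ms
3 measures = 3 × 360000 / 77 = 1080000 / 77
= 14026.0 ms


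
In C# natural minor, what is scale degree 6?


Step by step:
Natural minor scale pattern: W-H-W-W-H-W-W (2-1-2-2-1-2-2 semitones)
Starting from C#:
  C# + 2 semitones → D#
  D# + 1 semitone → E
  E + 2 semitones → F#
  F# + 2 semitones → G#
  G# + 1 semitone → A
  A + 2 semitones → B
  B + 2 semitones → C#
Scale: C# D# E F# G# A B
Degree 6 = A


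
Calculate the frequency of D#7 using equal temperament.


Reasoning:
f = 440 × 2^(n/12) where n = semitones from A4
D#7: 30 semitones from A4
f = 440 × 2^(30/12)
f = 2489.02 Hz


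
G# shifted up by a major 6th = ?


Reasoning:
major 6th: 6 letter names, 9 semitones
Letter: G + 5 → E
Pitch: G# + 9 semitones, spelled as an E → E#
= E#


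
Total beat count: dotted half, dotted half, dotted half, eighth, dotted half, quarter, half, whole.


Let's work it out.
Beat values:
  dotted half = 3 beats
  dotted half = 3 beats
  dotted half = 3 beats
  eighth = 0.5 beats
  dotted half = 3 beats
  quarter = 1 beat
  half = 2 beats
  whole = 4 beats
Sum = 3 + 3 + 3 + 0.5 + 3 + 1 + 2 + 4
= 19.5 beats


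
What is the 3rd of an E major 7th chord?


Solution.
Major 7th chord = root + major 3rd + perfect 5th + major 7th
Seventh chords stack in thirds, so the letter names are E-G-B-D
Root: E
Major 3rd above E: G#
Perfect 5th above E: B
Major 7th above E: D#
The 3rd = G#


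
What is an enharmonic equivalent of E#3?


Enharmonic notes sound the same pitch but are spelled with different letter names
E# and F name the same pitch class
= F3


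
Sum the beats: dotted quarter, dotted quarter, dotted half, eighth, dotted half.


Let's work it out.
Beat values:
  dotted quarter = 1.5 beats
  dotted quarter = 1.5 beats
  dotted half = 3 beats
  eighth = 0.5 beats
  dotted half = 3 beats
Sum = 1.5 + 1.5 + 3 + 0.5 + 3
= 9.5 beats


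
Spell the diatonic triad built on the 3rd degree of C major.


Let's work it out.
C major scale: C D E F G A B
Diatonic triad on degree 3 stacks scale notes 3, 5, 7: E G B
E→G = 3 semitones; E→B = 7 semitones → minor triad
= E G B (minor)


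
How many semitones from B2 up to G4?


Step by step:
Absolute semitone position = octave×12 + chromatic position
B2: 2×12 + 11 = 35
G4: 4×12 + 7 = 55
Difference = 55 - 35 = 20
= 20 semitones


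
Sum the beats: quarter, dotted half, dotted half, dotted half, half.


Beat values:
  quarter = 1 beat
  dotted half = 3 beats
  dotted half = 3 beats
  dotted half = 3 beats
  half = 2 beats
Sum = 1 + 3 + 3 + 3 + 2
= 12 beats


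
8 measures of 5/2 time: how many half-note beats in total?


Time signature 5/2: the bottom number 2 means the half note gets one count
The top number 5 means 5 half-note beats per measure
Total = 5 × 8 measures
= 40 half-note beats


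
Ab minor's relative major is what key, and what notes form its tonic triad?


Working:
The relative major shares the key signature and is a minor 3rd above the minor tonic
A minor 3rd above Ab is Cb
→ relative major of Ab minor is Cb major
Tonic triad of Cb major = root + major 3rd + perfect 5th = Cb Eb Gb
= Cb major; triad = Cb Eb Gb


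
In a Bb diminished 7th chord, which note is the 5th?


Diminished 7th chord = root + minor 3rd + diminished 5th + diminished 7th
Seventh chords stack in thirds, so the letter names are B-D-F-A
Root: Bb
Minor 3rd above Bb: Db
Diminished 5th above Bb: Fb
Diminished 7th above Bb: Abb
The 5th = Fb


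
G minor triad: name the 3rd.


Minor triad = root + minor 3rd (3 semitones) + perfect 5th (7 semitones)
A triad on G stacks thirds, so the chord tones use letter names G-B-D
Root: G
Minor 3rd above G: Bb
Perfect 5th above G: D
The 3rd = Bb


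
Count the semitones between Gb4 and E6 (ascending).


Working:
Absolute semitone position = octave×12 + chromatic position
Gb4: 4×12 + 6 = 54
E6: 6×12 + 4 = 76
Difference = 76 - 54 = 22
= 22 semitones


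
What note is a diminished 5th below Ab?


Solution.
A 5th spans 5 letter names, so from A we land on D
A diminished 5th = 6 semitones below Ab
Spell D at that pitch: D
= D


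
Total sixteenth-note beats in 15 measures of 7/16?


Working:
Time signature 7/16: the bottom number 16 means the sixteenth note gets one count
The top number 7 means 7 sixteenth-note beats per measure
Total = 7 × 15 measures
= 105 sixteenth-note beats


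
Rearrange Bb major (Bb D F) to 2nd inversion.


Step by step:
Root position: Bb D F
2nd inversion: move root and 3rd up an octave
Bass note: F
Notes (bottom to top) = F Bb D


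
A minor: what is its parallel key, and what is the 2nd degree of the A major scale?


Parallel keys share the same tonic but differ in mode
A minor → parallel is A major
A major scale: A B C# D E F# G#
= A major; 2nd degree = B


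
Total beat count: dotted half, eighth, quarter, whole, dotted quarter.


Solution.
Beat values:
  dotted half = 3 beats
  eighth = 0.5 beats
  quarter = 1 beat
  whole = 4 beats
  dotted quarter = 1.5 beats
Sum = 3 + 0.5 + 1 + 4 + 1.5
= 10 beats


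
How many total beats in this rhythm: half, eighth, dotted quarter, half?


Working:
Beat values:
  half = 2 beats
  eighth = 0.5 beats
  dotted quarter = 1.5 beats
  half = 2 beats
Sum = 2 + 0.5 + 1.5 + 2
= 6 beats


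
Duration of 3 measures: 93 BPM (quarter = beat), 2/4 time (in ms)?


Quarter-note beat duration = 60000 / 93 ms
Beats per measure (2/4) = 2
One measure = 2 × 60000 / 93 = 120000 / 93 ms
3 measures = 3 × 120000 / 93 = 360000 / 93
= 3871.0 ms


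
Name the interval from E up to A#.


Working:
Letter names: E → A spans 4 letter names → a 4th
Semitones: E → A# = 6 half-steps
A 4th of 6 semitones is an augmented 4th
= augmented 4th


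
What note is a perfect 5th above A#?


A 5th spans 5 letter names, so from A we land on E
A perfect 5th = 7 semitones above A#
Spell E at that pitch: E#
= E#


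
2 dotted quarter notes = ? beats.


Let's work it out.
Base quarter note = 1 beat
Dot 1 adds half the previous value: +1/2
One dotted quarter = 1 + 1/2 = 3/2
2 of them = 2 × 3/2 = 3
= 3 beats


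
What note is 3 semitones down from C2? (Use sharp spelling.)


Reasoning:
C2: chromatic position 0 in octave 2 → absolute = 2×12 + 0 = 24
Transpose down 3: 24 - 3 = 21
21 = 1×12 + 9 → A in octave 1
Result = A1


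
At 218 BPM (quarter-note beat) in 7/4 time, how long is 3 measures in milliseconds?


Reasoning:
Quarter-note beat duration = 60000 / 218 ms
Beats per measure (7/4) = 7
One measure = 7 × 60000 / 218 = 420000 / 218 ms
3 measures = 3 × 420000 / 218 = 1260000 / 218
= 5779.8 ms


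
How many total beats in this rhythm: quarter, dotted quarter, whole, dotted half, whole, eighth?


Step by step:
Beat values:
  quarter = 1 beat
  dotted quarter = 1.5 beats
  whole = 4 beats
  dotted half = 3 beats
  whole = 4 beats
  eighth = 0.5 beats
Sum = 1 + 1.5 + 4 + 3 + 4 + 0.5
= 14 beats


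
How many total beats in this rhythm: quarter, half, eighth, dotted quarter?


Beat values:
  quarter = 1 beat
  half = 2 beats
  eighth = 0.5 beats
  dotted quarter = 1.5 beats
Sum = 1 + 2 + 0.5 + 1.5
= 5 beats


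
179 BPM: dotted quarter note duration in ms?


Reasoning:
One quarter-note beat = 60000 / BPM = 60000 / 179 ms
Dotted quarter note = 3/2 × quarter note
Duration = 3/2 × 60000 / 179 = 90000 / 179
= 502.8 ms


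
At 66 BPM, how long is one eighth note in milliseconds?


One quarter-note beat = 60000 / BPM = 60000 / 66 ms
Eighth note = 1/2 × quarter note
Duration = 1/2 × 60000 / 66 = 30000 / 66
= 454.5 ms


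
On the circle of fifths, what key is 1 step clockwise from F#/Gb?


Solution.
Each clockwise step on the circle of fifths moves up a perfect 5th
From F#/Gb: F#/Gb → Db
= Db


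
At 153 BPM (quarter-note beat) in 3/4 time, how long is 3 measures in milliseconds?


Let's work it out.
Quarter-note beat duration = 60000 / 153 ms
Beats per measure (3/4) = 3
One measure = 3 × 60000 / 153 = 180000 / 153 ms
3 measures = 3 × 180000 / 153 = 540000 / 153
= 3529.4 ms


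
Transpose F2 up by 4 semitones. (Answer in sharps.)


Solution.
F2: chromatic position 5 in octave 2 → absolute = 2×12 + 5 = 29
Transpose up 4: 29 + 4 = 33
33 = 2×12 + 9 → A in octave 2
Result = A2


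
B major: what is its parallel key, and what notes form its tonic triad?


Parallel keys share the same tonic but differ in mode
B major → parallel is B minor
Tonic triad of B minor = B D F#
= B minor; triad = B D F#


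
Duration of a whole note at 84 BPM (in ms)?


One quarter-note beat = 60000 / BPM = 60000 / 84 ms
Whole note = 4 × quarter note
Duration = 4 × 60000 / 84 = 240000 / 84
= 2857.1 ms


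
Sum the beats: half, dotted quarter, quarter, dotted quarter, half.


Beat values:
  half = 2 beats
  dotted quarter = 1.5 beats
  quarter = 1 beat
  dotted quarter = 1.5 beats
  half = 2 beats
Sum = 2 + 1.5 + 1 + 1.5 + 2
= 8 beats


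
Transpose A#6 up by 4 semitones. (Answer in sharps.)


Solution.
A#6: chromatic position 10 in octave 6 → absolute = 6×12 + 10 = 82
Transpose up 4: 82 + 4 = 86
86 = 7×12 + 2 → D in octave 7
Result = D7


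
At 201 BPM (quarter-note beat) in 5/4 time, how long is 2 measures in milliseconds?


Quarter-note beat duration = 60000 / 201 ms
Beats per measure (5/4) = 5
One measure = 5 × 60000 / 201 = 300000 / 201 ms
2 measures = 2 × 300000 / 201 = 600000 / 201
= 2985.1 ms


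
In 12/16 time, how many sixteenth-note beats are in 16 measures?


Time signature 12/16: the bottom number 16 means the sixteenth note gets one count
The top number 12 means 12 sixteenth-note beats per measure
Total = 12 × 16 measures
= 192 sixteenth-note beats


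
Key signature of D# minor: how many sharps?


Sharp minor keys follow the circle of fifths: A(0), E(1), B(2), F#(3), C#(4), G#(5), D#(6), A#(7)
D# minor has 6 sharps
Order of sharps: F# C# G# D# A# E# B# → first 6: F#, C#, G#, D#, A#, E#
= 6 sharps


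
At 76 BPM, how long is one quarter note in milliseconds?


Let's work it out.
One quarter-note beat = 60000 / BPM = 60000 / 76 ms
Duration = 60000 / 76
= 789.5 ms


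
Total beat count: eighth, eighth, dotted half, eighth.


Working:
Beat values:
  eighth = 0.5 beats
  eighth = 0.5 beats
  dotted half = 3 beats
  eighth = 0.5 beats
Sum = 0.5 + 0.5 + 3 + 0.5
= 4.5 beats


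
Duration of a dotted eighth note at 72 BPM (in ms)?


Let's work it out.
One quarter-note beat = 60000 / BPM = 60000 / 72 ms
Dotted eighth note = 3/4 × quarter note
Duration = 3/4 × 60000 / 72 = 45000 / 72
= 625.0 ms


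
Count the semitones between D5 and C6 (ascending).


Reasoning:
Absolute semitone position = octave×12 + chromatic position
D5: 5×12 + 2 = 62
C6: 6×12 + 0 = 72
Difference = 72 - 62 = 10
= 10 semitones


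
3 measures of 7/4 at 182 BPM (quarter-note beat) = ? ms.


Solution.
Quarter-note beat duration = 60000 / 182 ms
Beats per measure (7/4) = 7
One measure = 7 × 60000 / 182 = 420000 / 182 ms
3 measures = 3 × 420000 / 182 = 1260000 / 182
= 6923.1 ms


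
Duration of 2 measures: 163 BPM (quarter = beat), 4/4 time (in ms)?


Step by step:
Quarter-note beat duration = 60000 / 163 ms
Beats per measure (4/4) = 4
One measure = 4 × 60000 / 163 = 240000 / 163 ms
2 measures = 2 × 240000 / 163 = 480000 / 163
= 2944.8 ms


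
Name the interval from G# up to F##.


Solution.
Letter names: G → F spans 7 letter names → a 7th
Semitones: G# → F## = 11 half-steps
A 7th of 11 semitones is a major 7th
= major 7th


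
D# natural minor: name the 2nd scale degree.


Solution.
Natural minor scale pattern: W-H-W-W-H-W-W (2-1-2-2-1-2-2 semitones)
Starting from D#:
  D# + 2 semitones → E#
  E# + 1 semitone → F#
  F# + 2 semitones → G#
  G# + 2 semitones → A#
  A# + 1 semitone → B
  B + 2 semitones → C#
  C# + 2 semitones → D#
Scale: D# E# F# G# A# B C#
Degree 2 = E#


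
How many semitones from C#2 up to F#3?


Solution.
Absolute semitone position = octave×12 + chromatic position
C#2: 2×12 + 1 = 25
F#3: 3×12 + 6 = 42
Difference = 42 - 25 = 17
= 17 semitones


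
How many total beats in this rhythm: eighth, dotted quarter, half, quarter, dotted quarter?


Let's work it out.
Beat values:
  eighth = 0.5 beats
  dotted quarter = 1.5 beats
  half = 2 beats
  quarter = 1 beat
  dotted quarter = 1.5 beats
Sum = 0.5 + 1.5 + 2 + 1 + 1.5
= 6.5 beats


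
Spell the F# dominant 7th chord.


Working:
Dominant 7th chord = root + major 3rd + perfect 5th + minor 7th
Seventh chords stack in thirds, so the letter names are F-A-C-E
Root: F#
Major 3rd above F#: A#
Perfect 5th above F#: C#
Minor 7th above F#: E
Chord = F# A# C# E


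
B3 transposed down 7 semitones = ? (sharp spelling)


Step by step:
B3: chromatic position 11 in octave 3 → absolute = 3×12 + 11 = 47
Transpose down 7: 47 - 7 = 40
40 = 3×12 + 4 → E in octave 3
Result = E3


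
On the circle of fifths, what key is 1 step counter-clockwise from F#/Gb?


Step by step:
Each counter-clockwise step moves down a perfect 5th (= up a perfect 4th)
From F#/Gb: F#/Gb → B
= B


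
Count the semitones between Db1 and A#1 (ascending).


Solution.
Absolute semitone position = octave×12 + chromatic position
Db1: 1×12 + 1 = 13
A#1: 1×12 + 10 = 22
Difference = 22 - 13 = 9
= 9 semitones


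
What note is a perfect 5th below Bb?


Step by step:
A 5th spans 5 letter names, so from B we land on E
A perfect 5th = 7 semitones below Bb
Spell E at that pitch: Eb
= Eb


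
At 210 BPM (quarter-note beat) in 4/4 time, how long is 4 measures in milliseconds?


Solution.
Quarter-note beat duration = 60000 / 210 ms
Beats per measure (4/4) = 4
One measure = 4 × 60000 / 210 = 240000 / 210 ms
4 measures = 4 × 240000 / 210 = 960000 / 210
= 4571.4 ms


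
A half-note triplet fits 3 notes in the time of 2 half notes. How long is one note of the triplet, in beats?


Step by step:
Triplet: 3 notes occupy the space of 2 half notes
Space = 2 × 2 = 4 beats
Each triplet note = 4 / 3 = 4/3 beats
= 4/3 beats


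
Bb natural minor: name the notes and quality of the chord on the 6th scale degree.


Step by step:
Bb natural minor scale: Bb C Db Eb F Gb Ab
Diatonic triad on degree 6 stacks scale notes 6, 1, 3: Gb Bb Db
Gb→Bb = 4 semitones; Gb→Db = 7 semitones → major triad
= Gb Bb Db (major)


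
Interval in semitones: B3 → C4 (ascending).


Reasoning:
Absolute semitone position = octave×12 + chromatic position
B3: 3×12 + 11 = 47
C4: 4×12 + 0 = 48
Difference = 48 - 47 = 1
= 1 semitone


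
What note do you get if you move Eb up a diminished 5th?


diminished 5th: 5 letter names, 6 semitones
Letter: E + 4 → B
Pitch: Eb + 6 semitones, spelled as a B → Bbb
= Bbb


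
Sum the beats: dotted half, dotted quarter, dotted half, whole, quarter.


Reasoning:
Beat values:
  dotted half = 3 beats
  dotted quarter = 1.5 beats
  dotted half = 3 beats
  whole = 4 beats
  quarter = 1 beat
Sum = 3 + 1.5 + 3 + 4 + 1
= 12.5 beats


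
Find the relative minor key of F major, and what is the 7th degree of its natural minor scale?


Reasoning:
The relative minor shares the major's key signature and starts on its 6th degree
6th degree = a major 6th above the tonic; a major 6th above F is D
→ relative minor of F major is D minor
D natural minor scale: D E F G A Bb C
= D minor; 7th degree = C


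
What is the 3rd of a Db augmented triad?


Augmented triad = root + major 3rd (4 semitones) + augmented 5th (8 semitones)
A triad on Db stacks thirds, so the chord tones use letter names D-F-A
Root: Db
Major 3rd above Db: F
Augmented 5th above Db: A
The 3rd = F


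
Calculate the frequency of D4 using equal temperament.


Reasoning:
f = 440 × 2^(n/12) where n = semitones from A4
D4: -7 semitones from A4
f = 440 × 2^(-7/12)
f = 293.66 Hz


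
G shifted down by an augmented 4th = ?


Solution.
augmented 4th: 4 letter names, 6 semitones
Letter: G - 3 → D
Pitch: G - 6 semitones, spelled as a D → Db
= Db


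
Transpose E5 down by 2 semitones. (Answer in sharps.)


Step by step:
E5: chromatic position 4 in octave 5 → absolute = 5×12 + 4 = 64
Transpose down 2: 64 - 2 = 62
62 = 5×12 + 2 → D in octave 5
Result = D5


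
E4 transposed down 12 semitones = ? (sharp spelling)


Step by step:
E4: chromatic position 4 in octave 4 → absolute = 4×12 + 4 = 52
Transpose down 12: 52 - 12 = 40
40 = 3×12 + 4 → E in octave 3
Result = E3


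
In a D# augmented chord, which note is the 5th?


Let's work it out.
Augmented triad = root + major 3rd (4 semitones) + augmented 5th (8 semitones)
A triad on D# stacks thirds, so the chord tones use letter names D-F-A
Root: D#
Major 3rd above D#: F##
Augmented 5th above D#: A##
The 5th = A##


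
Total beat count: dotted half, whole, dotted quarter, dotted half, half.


Beat values:
  dotted half = 3 beats
  whole = 4 beats
  dotted quarter = 1.5 beats
  dotted half = 3 beats
  half = 2 beats
Sum = 3 + 4 + 1.5 + 3 + 2
= 13.5 beats


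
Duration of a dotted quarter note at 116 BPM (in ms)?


Let's work it out.
One quarter-note beat = 60000 / BPM = 60000 / 116 ms
Dotted quarter note = 3/2 × quarter note
Duration = 3/2 × 60000 / 116 = 90000 / 116
= 775.9 ms


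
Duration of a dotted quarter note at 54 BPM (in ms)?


Let's work it out.
One quarter-note beat = 60000 / BPM = 60000 / 54 ms
Dotted quarter note = 3/2 × quarter note
Duration = 3/2 × 60000 / 54 = 90000 / 54
= 1666.7 ms


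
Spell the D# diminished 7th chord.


Let's work it out.
Diminished 7th chord = root + minor 3rd + diminished 5th + diminished 7th
Seventh chords stack in thirds, so the letter names are D-F-A-C
Root: D#
Minor 3rd above D#: F#
Diminished 5th above D#: A
Diminished 7th above D#: C
Chord = D# F# A C


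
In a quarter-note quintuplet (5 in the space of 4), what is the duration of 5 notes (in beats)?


Solution.
Quintuplet: 5 notes occupy the space of 4 quarter notes
Space = 4 × 1 = 4 beats
Each quintuplet note = 4 / 5 = 4/5 beats
5 notes = 5 × 4/5 = 4
= 4 beats


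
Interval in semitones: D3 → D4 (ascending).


Reasoning:
Absolute semitone position = octave×12 + chromatic position
D3: 3×12 + 2 = 38
D4: 4×12 + 2 = 50
Difference = 50 - 38 = 12
= 12 semitones


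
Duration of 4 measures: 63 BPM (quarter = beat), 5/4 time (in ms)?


Reasoning:
Quarter-note beat duration = 60000 / 63 ms
Beats per measure (5/4) = 5
One measure = 5 × 60000 / 63 = 300000 / 63 ms
4 measures = 4 × 300000 / 63 = 1200000 / 63
= 19047.6 ms


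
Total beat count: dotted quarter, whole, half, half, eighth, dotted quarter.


Working:
Beat values:
  dotted quarter = 1.5 beats
  whole = 4 beats
  half = 2 beats
  half = 2 beats
  eighth = 0.5 beats
  dotted quarter = 1.5 beats
Sum = 1.5 + 4 + 2 + 2 + 0.5 + 1.5
= 11.5 beats


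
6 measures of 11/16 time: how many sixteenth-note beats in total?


Solution.
Time signature 11/16: the bottom number 16 means the sixteenth note gets one count
The top number 11 means 11 sixteenth-note beats per measure
Total = 11 × 6 measures
= 66 sixteenth-note beats


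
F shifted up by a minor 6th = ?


Let's work it out.
minor 6th: 6 letter names, 8 semitones
Letter: F + 5 → D
Pitch: F + 8 semitones, spelled as a D → Db
= Db


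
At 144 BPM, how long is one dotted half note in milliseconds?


One quarter-note beat = 60000 / BPM = 60000 / 144 ms
Dotted half note = 3 × quarter note
Duration = 3 × 60000 / 144 = 180000 / 144
= 1250.0 ms


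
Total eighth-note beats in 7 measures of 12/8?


Working:
Time signature 12/8: the bottom number 8 means the eighth note gets one count
The top number 12 means 12 eighth-note beats per measure
Total = 12 × 7 measures
= 84 eighth-note beats


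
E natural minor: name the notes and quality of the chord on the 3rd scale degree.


Working:
E natural minor scale: E F# G A B C D
Diatonic triad on degree 3 stacks scale notes 3, 5, 7: G B D
G→B = 4 semitones; G→D = 7 semitones → major triad
= G B D (major)


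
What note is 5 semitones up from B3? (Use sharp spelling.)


Working:
B3: chromatic position 11 in octave 3 → absolute = 3×12 + 11 = 47
Transpose up 5: 47 + 5 = 52
52 = 4×12 + 4 → E in octave 4
Result = E4


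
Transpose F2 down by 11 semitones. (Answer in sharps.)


Let's work it out.
F2: chromatic position 5 in octave 2 → absolute = 2×12 + 5 = 29
Transpose down 11: 29 - 11 = 18
18 = 1×12 + 6 → F# in octave 1
Result = F#1


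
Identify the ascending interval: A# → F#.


Step by step:
Letter names: A → F spans 6 letter names → a 6th
Semitones: A# → F# = 8 half-steps
A 6th of 8 semitones is a minor 6th
= minor 6th


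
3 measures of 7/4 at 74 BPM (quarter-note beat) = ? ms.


Quarter-note beat duration = 60000 / 74 ms
Beats per measure (7/4) = 7
One measure = 7 × 60000 / 74 = 420000 / 74 ms
3 measures = 3 × 420000 / 74 = 1260000 / 74
= 17027.0 ms


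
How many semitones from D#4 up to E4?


Let's work it out.
Absolute semitone position = octave×12 + chromatic position
D#4: 4×12 + 3 = 51
E4: 4×12 + 4 = 52
Difference = 52 - 51 = 1
= 1 semitone


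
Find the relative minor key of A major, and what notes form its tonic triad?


The relative minor shares the major's key signature and starts on its 6th degree
6th degree = a major 6th above the tonic; a major 6th above A is F#
→ relative minor of A major is F# minor
Tonic triad of F# minor = root + minor 3rd + perfect 5th = F# A C#
= F# minor; triad = F# A C#


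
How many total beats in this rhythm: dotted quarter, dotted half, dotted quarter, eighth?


Beat values:
  dotted quarter = 1.5 beats
  dotted half = 3 beats
  dotted quarter = 1.5 beats
  eighth = 0.5 beats
Sum = 1.5 + 3 + 1.5 + 0.5
= 6.5 beats


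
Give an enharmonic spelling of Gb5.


Let's work it out.
Enharmonic notes sound the same pitch but are spelled with different letter names
Gb and F# name the same pitch class
= F#5


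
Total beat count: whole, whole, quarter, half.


Reasoning:
Beat values:
  whole = 4 beats
  whole = 4 beats
  quarter = 1 beat
  half = 2 beats
Sum = 4 + 4 + 1 + 2
= 11 beats


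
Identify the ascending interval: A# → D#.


Step by step:
Letter names: A → D spans 4 letter names → a 4th
Semitones: A# → D# = 5 half-steps
A 4th of 5 semitones is a perfect 4th
= perfect 4th


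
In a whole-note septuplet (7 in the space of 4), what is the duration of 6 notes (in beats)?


Working:
Septuplet: 7 notes occupy the space of 4 whole notes
Space = 4 × 4 = 16 beats
Each septuplet note = 16 / 7 = 16/7 beats
6 notes = 6 × 16/7 = 96/7
= 96/7 beats


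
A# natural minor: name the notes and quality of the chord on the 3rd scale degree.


A# natural minor scale: A# B# C# D# E# F# G#
Diatonic triad on degree 3 stacks scale notes 3, 5, 7: C# E# G#
C#→E# = 4 semitones; C#→G# = 7 semitones → major triad
= C# E# G# (major)


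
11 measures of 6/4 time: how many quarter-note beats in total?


Working:
Time signature 6/4: the bottom number 4 means the quarter note gets one count
The top number 6 means 6 quarter-note beats per measure
Total = 6 × 11 measures
= 66 quarter-note beats


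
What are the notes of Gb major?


Working:
Major scale pattern: W-W-H-W-W-W-H (2-2-1-2-2-2-1 semitones)
Starting from Gb:
  Gb + 2 semitones → Ab
  Ab + 2 semitones → Bb
  Bb + 1 semitone → Cb
  Cb + 2 semitones → Db
  Db + 2 semitones → Eb
  Eb + 2 semitones → F
  F + 1 semitone → Gb
Scale = Gb Ab Bb Cb Db Eb F


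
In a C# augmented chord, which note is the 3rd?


Working:
Augmented triad = root + major 3rd (4 semitones) + augmented 5th (8 semitones)
A triad on C# stacks thirds, so the chord tones use letter names C-E-G
Root: C#
Major 3rd above C#: E#
Augmented 5th above C#: G##
The 3rd = E#


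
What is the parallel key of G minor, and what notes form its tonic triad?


Reasoning:
Parallel keys share the same tonic but differ in mode
G minor → parallel is G major
Tonic triad of G major = G B D
= G major; triad = G B D


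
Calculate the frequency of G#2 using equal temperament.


Working:
f = 440 × 2^(n/12) where n = semitones from A4
G#2: -25 semitones from A4
f = 440 × 2^(-25/12)
f = 103.83 Hz


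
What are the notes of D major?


Let's work it out.
Major scale pattern: W-W-H-W-W-W-H (2-2-1-2-2-2-1 semitones)
Starting from D:
  D + 2 semitones → E
  E + 2 semitones → F#
  F# + 1 semitone → G
  G + 2 semitones → A
  A + 2 semitones → B
  B + 2 semitones → C#
  C# + 1 semitone → D
Scale = D E F# G A B C#


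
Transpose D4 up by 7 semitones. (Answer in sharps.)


D4: chromatic position 2 in octave 4 → absolute = 4×12 + 2 = 50
Transpose up 7: 50 + 7 = 57
57 = 4×12 + 9 → A in octave 4
Result = A4


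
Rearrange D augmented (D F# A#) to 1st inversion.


Let's work it out.
Root position: D F# A#
1st inversion: move root up an octave
Bass note: F#
Notes (bottom to top) = F# A# D


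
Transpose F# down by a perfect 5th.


Reasoning:
perfect 5th: 5 letter names, 7 semitones
Letter: F - 4 → B
Pitch: F# - 7 semitones, spelled as a B → B
= B


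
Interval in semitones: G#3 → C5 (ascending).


Step by step:
Absolute semitone position = octave×12 + chromatic position
G#3: 3×12 + 8 = 44
C5: 5×12 + 0 = 60
Difference = 60 - 44 = 16
= 16 semitones


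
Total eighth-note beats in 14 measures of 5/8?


Time signature 5/8: the bottom number 8 means the eighth note gets one count
The top number 5 means 5 eighth-note beats per measure
Total = 5 × 14 measures
= 70 eighth-note beats


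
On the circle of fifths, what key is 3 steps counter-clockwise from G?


Reasoning:
Each counter-clockwise step moves down a perfect 5th (= up a perfect 4th)
From G: G → C → F → Bb
= Bb


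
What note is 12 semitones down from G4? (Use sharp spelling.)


Step by step:
G4: chromatic position 7 in octave 4 → absolute = 4×12 + 7 = 55
Transpose down 12: 55 - 12 = 43
43 = 3×12 + 7 → G in octave 3
Result = G3


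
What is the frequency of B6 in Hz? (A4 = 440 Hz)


f = 440 × 2^(n/12) where n = semitones from A4
B6: 26 semitones from A4
f = 440 × 2^(26/12)
f = 1975.53 Hz


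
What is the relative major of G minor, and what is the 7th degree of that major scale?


Working:
The relative major shares the key signature and is a minor 3rd above the minor tonic
A minor 3rd above G is Bb
→ relative major of G minor is Bb major
Bb major scale: Bb C D Eb F G A
= Bb major; 7th degree = A


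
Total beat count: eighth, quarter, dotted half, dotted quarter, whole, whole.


Reasoning:
Beat values:
  eighth = 0.5 beats
  quarter = 1 beat
  dotted half = 3 beats
  dotted quarter = 1.5 beats
  whole = 4 beats
  whole = 4 beats
Sum = 0.5 + 1 + 3 + 1.5 + 4 + 4
= 14 beats


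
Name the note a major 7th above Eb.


A 7th spans 7 letter names, so from E we land on D
A major 7th = 11 semitones above Eb
Spell D at that pitch: D
= D


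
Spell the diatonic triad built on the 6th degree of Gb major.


Solution.
Gb major scale: Gb Ab Bb Cb Db Eb F
Diatonic triad on degree 6 stacks scale notes 6, 1, 3: Eb Gb Bb
Eb→Gb = 3 semitones; Eb→Bb = 7 semitones → minor triad
= Eb Gb Bb (minor)


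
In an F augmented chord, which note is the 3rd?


Reasoning:
Augmented triad = root + major 3rd (4 semitones) + augmented 5th (8 semitones)
A triad on F stacks thirds, so the chord tones use letter names F-A-C
Root: F
Major 3rd above F: A
Augmented 5th above F: C#
The 3rd = A


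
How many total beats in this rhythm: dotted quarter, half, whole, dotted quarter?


Solution.
Beat values:
  dotted quarter = 1.5 beats
  half = 2 beats
  whole = 4 beats
  dotted quarter = 1.5 beats
Sum = 1.5 + 2 + 4 + 1.5
= 9 beats


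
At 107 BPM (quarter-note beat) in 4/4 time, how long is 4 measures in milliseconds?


Quarter-note beat duration = 60000 / 107 ms
Beats per measure (4/4) = 4
One measure = 4 × 60000 / 107 = 240000 / 107 ms
4 measures = 4 × 240000 / 107 = 960000 / 107
= 8972.0 ms


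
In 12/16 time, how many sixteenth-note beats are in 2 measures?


Time signature 12/16: the bottom number 16 means the sixteenth note gets one count
The top number 12 means 12 sixteenth-note beats per measure
Total = 12 × 2 measures
= 24 sixteenth-note beats


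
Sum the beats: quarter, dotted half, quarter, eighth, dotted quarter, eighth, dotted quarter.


Reasoning:
Beat values:
  quarter = 1 beat
  dotted half = 3 beats
  quarter = 1 beat
  eighth = 0.5 beats
  dotted quarter = 1.5 beats
  eighth = 0.5 beats
  dotted quarter = 1.5 beats
Sum = 1 + 3 + 1 + 0.5 + 1.5 + 0.5 + 1.5
= 9 beats


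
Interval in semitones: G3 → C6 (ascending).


Solution.
Absolute semitone position = octave×12 + chromatic position
G3: 3×12 + 7 = 43
C6: 6×12 + 0 = 72
Difference = 72 - 43 = 29
= 29 semitones


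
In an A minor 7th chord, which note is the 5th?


Let's work it out.
Minor 7th chord = root + minor 3rd + perfect 5th + minor 7th
Seventh chords stack in thirds, so the letter names are A-C-E-G
Root: A
Minor 3rd above A: C
Perfect 5th above A: E
Minor 7th above A: G
The 5th = E


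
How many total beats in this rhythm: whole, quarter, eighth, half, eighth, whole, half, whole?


Beat values:
  whole = 4 beats
  quarter = 1 beat
  eighth = 0.5 beats
  half = 2 beats
  eighth = 0.5 beats
  whole = 4 beats
  half = 2 beats
  whole = 4 beats
Sum = 4 + 1 + 0.5 + 2 + 0.5 + 4 + 2 + 4
= 18 beats


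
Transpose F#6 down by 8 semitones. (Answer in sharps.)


Reasoning:
F#6: chromatic position 6 in octave 6 → absolute = 6×12 + 6 = 78
Transpose down 8: 78 - 8 = 70
70 = 5×12 + 10 → A# in octave 5
Result = A#5


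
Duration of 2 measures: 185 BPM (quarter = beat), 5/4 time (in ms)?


Quarter-note beat duration = 60000 / 185 ms
Beats per measure (5/4) = 5
One measure = 5 × 60000 / 185 = 300000 / 185 ms
2 measures = 2 × 300000 / 185 = 600000 / 185
= 3243.2 ms


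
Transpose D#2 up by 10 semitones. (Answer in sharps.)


Step by step:
D#2: chromatic position 3 in octave 2 → absolute = 2×12 + 3 = 27
Transpose up 10: 27 + 10 = 37
37 = 3×12 + 1 → C# in octave 3
Result = C#3


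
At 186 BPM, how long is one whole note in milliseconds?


Let's work it out.
One quarter-note beat = 60000 / BPM = 60000 / 186 ms
Whole note = 4 × quarter note
Duration = 4 × 60000 / 186 = 240000 / 186
= 1290.3 ms


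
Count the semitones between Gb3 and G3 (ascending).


Let's work it out.
Absolute semitone position = octave×12 + chromatic position
Gb3: 3×12 + 6 = 42
G3: 3×12 + 7 = 43
Difference = 43 - 42 = 1
= 1 semitone


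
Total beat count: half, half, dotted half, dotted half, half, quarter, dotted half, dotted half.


Let's work it out.
Beat values:
  half = 2 beats
  half = 2 beats
  dotted half = 3 beats
  dotted half = 3 beats
  half = 2 beats
  quarter = 1 beat
  dotted half = 3 beats
  dotted half = 3 beats
Sum = 2 + 2 + 3 + 3 + 2 + 1 + 3 + 3
= 19 beats


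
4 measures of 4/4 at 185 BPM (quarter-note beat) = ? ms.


Solution.
Quarter-note beat duration = 60000 / 185 ms
Beats per measure (4/4) = 4
One measure = 4 × 60000 / 185 = 240000 / 185 ms
4 measures = 4 × 240000 / 185 = 960000 / 185
= 5189.2 ms


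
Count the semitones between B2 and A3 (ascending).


Solution.
Absolute semitone position = octave×12 + chromatic position
B2: 2×12 + 11 = 35
A3: 3×12 + 9 = 45
Difference = 45 - 35 = 10
= 10 semitones


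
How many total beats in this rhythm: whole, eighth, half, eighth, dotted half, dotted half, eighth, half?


Beat values:
  whole = 4 beats
  eighth = 0.5 beats
  half = 2 beats
  eighth = 0.5 beats
  dotted half = 3 beats
  dotted half = 3 beats
  eighth = 0.5 beats
  half = 2 beats
Sum = 4 + 0.5 + 2 + 0.5 + 3 + 3 + 0.5 + 2
= 15.5 beats


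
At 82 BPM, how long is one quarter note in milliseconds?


Step by step:
One quarter-note beat = 60000 / BPM = 60000 / 82 ms
Duration = 60000 / 82
= 731.7 ms


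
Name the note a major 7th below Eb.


Solution.
A 7th spans 7 letter names, so from E we land on F
A major 7th = 11 semitones below Eb
Spell F at that pitch: Fb
= Fb


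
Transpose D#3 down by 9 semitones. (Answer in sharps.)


D#3: chromatic position 3 in octave 3 → absolute = 3×12 + 3 = 39
Transpose down 9: 39 - 9 = 30
30 = 2×12 + 6 → F# in octave 2
Result = F#2


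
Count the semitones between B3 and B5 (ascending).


Absolute semitone position = octave×12 + chromatic position
B3: 3×12 + 11 = 47
B5: 5×12 + 11 = 71
Difference = 71 - 47 = 24
= 24 semitones


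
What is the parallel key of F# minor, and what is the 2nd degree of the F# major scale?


Parallel keys share the same tonic but differ in mode
F# minor → parallel is F# major
F# major scale: F# G# A# B C# D# E#
= F# major; 2nd degree = G#


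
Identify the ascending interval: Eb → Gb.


Solution.
Letter names: E → G spans 3 letter names → a 3rd
Semitones: Eb → Gb = 3 half-steps
A 3rd of 3 semitones is a minor 3rd
= minor 3rd


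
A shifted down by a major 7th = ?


major 7th: 7 letter names, 11 semitones
Letter: A - 6 → B
Pitch: A - 11 semitones, spelled as a B → Bb
= Bb


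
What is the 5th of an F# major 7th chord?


Solution.
Major 7th chord = root + major 3rd + perfect 5th + major 7th
Seventh chords stack in thirds, so the letter names are F-A-C-E
Root: F#
Major 3rd above F#: A#
Perfect 5th above F#: C#
Major 7th above F#: E#
The 5th = C#


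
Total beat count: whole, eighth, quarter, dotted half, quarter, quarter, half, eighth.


Step by step:
Beat values:
  whole = 4 beats
  eighth = 0.5 beats
  quarter = 1 beat
  dotted half = 3 beats
  quarter = 1 beat
  quarter = 1 beat
  half = 2 beats
  eighth = 0.5 beats
Sum = 4 + 0.5 + 1 + 3 + 1 + 1 + 2 + 0.5
= 13 beats


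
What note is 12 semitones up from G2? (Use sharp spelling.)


Reasoning:
G2: chromatic position 7 in octave 2 → absolute = 2×12 + 7 = 31
Transpose up 12: 31 + 12 = 43
43 = 3×12 + 7 → G in octave 3
Result = G3


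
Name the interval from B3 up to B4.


Step by step:
Letter names: B → B spans 8 letter names → an octave
Semitones: B3 → B4 = 12 half-steps
An octave of 12 semitones is a perfect octave
= perfect octave


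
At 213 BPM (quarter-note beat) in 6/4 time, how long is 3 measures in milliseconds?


Quarter-note beat duration = 60000 / 213 ms
Beats per measure (6/4) = 6
One measure = 6 × 60000 / 213 = 360000 / 213 ms
3 measures = 3 × 360000 / 213 = 1080000 / 213
= 5070.4 ms


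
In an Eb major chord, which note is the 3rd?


Step by step:
Major triad = root + major 3rd (4 semitones) + perfect 5th (7 semitones)
A triad on Eb stacks thirds, so the chord tones use letter names E-G-B
Root: Eb
Major 3rd above Eb: G
Perfect 5th above Eb: Bb
The 3rd = G


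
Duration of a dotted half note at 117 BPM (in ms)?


Working:
One quarter-note beat = 60000 / BPM = 60000 / 117 ms
Dotted half note = 3 × quarter note
Duration = 3 × 60000 / 117 = 180000 / 117
= 1538.5 ms


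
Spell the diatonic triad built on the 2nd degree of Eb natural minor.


Working:
Eb natural minor scale: Eb F Gb Ab Bb Cb Db
Diatonic triad on degree 2 stacks scale notes 2, 4, 6: F Ab Cb
F→Ab = 3 semitones; F→Cb = 6 semitones → diminished triad
= F Ab Cb (diminished)


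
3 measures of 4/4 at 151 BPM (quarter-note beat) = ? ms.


Let's work it out.
Quarter-note beat duration = 60000 / 151 ms
Beats per measure (4/4) = 4
One measure = 4 × 60000 / 151 = 240000 / 151 ms
3 measures = 3 × 240000 / 151 = 720000 / 151
= 4768.2 ms


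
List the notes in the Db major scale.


Working:
Major scale pattern: W-W-H-W-W-W-H (2-2-1-2-2-2-1 semitones)
Starting from Db:
  Db + 2 semitones → Eb
  Eb + 2 semitones → F
  F + 1 semitone → Gb
  Gb + 2 semitones → Ab
  Ab + 2 semitones → Bb
  Bb + 2 semitones → C
  C + 1 semitone → Db
Scale = Db Eb F Gb Ab Bb C


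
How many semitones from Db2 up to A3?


Step by step:
Absolute semitone position = octave×12 + chromatic position
Db2: 2×12 + 1 = 25
A3: 3×12 + 9 = 45
Difference = 45 - 25 = 20
= 20 semitones


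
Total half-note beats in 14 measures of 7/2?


Step by step:
Time signature 7/2: the bottom number 2 means the half note gets one count
The top number 7 means 7 half-note beats per measure
Total = 7 × 14 measures
= 98 half-note beats


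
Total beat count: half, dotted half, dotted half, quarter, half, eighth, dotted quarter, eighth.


Working:
Beat values:
  half = 2 beats
  dotted half = 3 beats
  dotted half = 3 beats
  quarter = 1 beat
  half = 2 beats
  eighth = 0.5 beats
  dotted quarter = 1.5 beats
  eighth = 0.5 beats
Sum = 2 + 3 + 3 + 1 + 2 + 0.5 + 1.5 + 0.5
= 13.5 beats


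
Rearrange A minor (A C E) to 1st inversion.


Let's work it out.
Root position: A C E
1st inversion: move root up an octave
Bass note: C
Notes (bottom to top) = C E A


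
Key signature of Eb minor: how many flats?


Step by step:
Flat minor keys: A(0), D(1), G(2), C(3), F(4), Bb(5), Eb(6), Ab(7)
Eb minor has 6 flats
Order of flats: Bb Eb Ab Db Gb Cb Fb → first 6: Bb, Eb, Ab, Db, Gb, Cb
= 6 flats


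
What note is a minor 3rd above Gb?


Solution.
A 3rd spans 3 letter names, so from G we land on B
A minor 3rd = 3 semitones above Gb
Spell B at that pitch: Bbb
= Bbb


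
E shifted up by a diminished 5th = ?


Step by step:
diminished 5th: 5 letter names, 6 semitones
Letter: E + 4 → B
Pitch: E + 6 semitones, spelled as a B → Bb
= Bb


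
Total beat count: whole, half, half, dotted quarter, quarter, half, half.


Reasoning:
Beat values:
  whole = 4 beats
  half = 2 beats
  half = 2 beats
  dotted quarter = 1.5 beats
  quarter = 1 beat
  half = 2 beats
  half = 2 beats
Sum = 4 + 2 + 2 + 1.5 + 1 + 2 + 2
= 14.5 beats


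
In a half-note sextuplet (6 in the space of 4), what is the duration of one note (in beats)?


Solution.
Sextuplet: 6 notes occupy the space of 4 half notes
Space = 4 × 2 = 8 beats
Each sextuplet note = 8 / 6 = 4/3 beats
= 4/3 beats


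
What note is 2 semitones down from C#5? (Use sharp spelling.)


C#5: chromatic position 1 in octave 5 → absolute = 5×12 + 1 = 61
Transpose down 2: 61 - 2 = 59
59 = 4×12 + 11 → B in octave 4
Result = B4


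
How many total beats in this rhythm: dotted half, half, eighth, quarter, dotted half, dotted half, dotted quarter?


Let's work it out.
Beat values:
  dotted half = 3 beats
  half = 2 beats
  eighth = 0.5 beats
  quarter = 1 beat
  dotted half = 3 beats
  dotted half = 3 beats
  dotted quarter = 1.5 beats
Sum = 3 + 2 + 0.5 + 1 + 3 + 3 + 1.5
= 14 beats
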